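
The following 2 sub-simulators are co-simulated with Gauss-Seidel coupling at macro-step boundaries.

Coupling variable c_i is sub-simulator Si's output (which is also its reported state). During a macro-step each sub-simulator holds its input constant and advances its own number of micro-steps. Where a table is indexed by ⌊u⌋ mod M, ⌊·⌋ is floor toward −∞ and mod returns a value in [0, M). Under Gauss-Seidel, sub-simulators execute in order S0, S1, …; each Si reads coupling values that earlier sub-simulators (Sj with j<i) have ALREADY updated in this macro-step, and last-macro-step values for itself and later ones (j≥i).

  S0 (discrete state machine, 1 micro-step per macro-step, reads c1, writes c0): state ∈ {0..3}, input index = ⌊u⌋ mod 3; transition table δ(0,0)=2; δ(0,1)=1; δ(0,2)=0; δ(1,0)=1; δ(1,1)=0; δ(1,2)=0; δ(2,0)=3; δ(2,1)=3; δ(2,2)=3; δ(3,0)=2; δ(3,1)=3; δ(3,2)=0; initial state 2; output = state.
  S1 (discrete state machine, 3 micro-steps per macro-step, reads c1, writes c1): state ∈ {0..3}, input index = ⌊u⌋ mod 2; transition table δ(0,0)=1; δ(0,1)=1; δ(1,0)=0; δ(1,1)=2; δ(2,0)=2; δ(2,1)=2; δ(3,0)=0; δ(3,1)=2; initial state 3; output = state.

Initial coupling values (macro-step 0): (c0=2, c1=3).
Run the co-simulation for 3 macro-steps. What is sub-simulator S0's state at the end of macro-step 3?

S0 state at macro-step 3 = 0

macro 1: S0 reads c1=3 → after 1×micro: 3; S1 reads c1=3 → after 3×micro: 2 ⇒ (c0=3, c1=2)
macro 2: S0 reads c1=2 → after 1×micro: 0; S1 reads c1=2 → after 3×micro: 2 ⇒ (c0=0, c1=2)
macro 3: S0 reads c1=2 → after 1×micro: 0; S1 reads c1=2 → after 3×micro: 2 ⇒ (c0=0, c1=2)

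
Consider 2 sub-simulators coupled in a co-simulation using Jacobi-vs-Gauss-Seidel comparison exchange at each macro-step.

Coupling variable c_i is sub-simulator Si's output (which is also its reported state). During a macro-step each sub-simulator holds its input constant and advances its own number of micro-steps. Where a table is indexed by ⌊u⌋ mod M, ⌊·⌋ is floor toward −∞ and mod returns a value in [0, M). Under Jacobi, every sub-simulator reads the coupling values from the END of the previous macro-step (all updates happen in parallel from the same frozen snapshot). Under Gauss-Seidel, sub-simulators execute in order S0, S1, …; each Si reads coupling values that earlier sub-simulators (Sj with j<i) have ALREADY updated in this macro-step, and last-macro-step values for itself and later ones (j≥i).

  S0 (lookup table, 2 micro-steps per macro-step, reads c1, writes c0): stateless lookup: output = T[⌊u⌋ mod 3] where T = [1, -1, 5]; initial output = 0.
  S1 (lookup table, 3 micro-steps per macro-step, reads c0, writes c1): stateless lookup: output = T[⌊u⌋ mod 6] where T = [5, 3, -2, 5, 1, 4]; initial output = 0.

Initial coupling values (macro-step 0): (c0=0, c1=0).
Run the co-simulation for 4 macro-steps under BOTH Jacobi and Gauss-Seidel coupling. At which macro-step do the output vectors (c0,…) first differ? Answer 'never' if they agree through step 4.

first divergence at macro-step: 1

[Jacobi] macro 1: S0 reads c1=0 → after 2×micro: 1; S1 reads c0=0 → after 3×micro: 5 ⇒ (c0=1, c1=5)
[Jacobi] macro 2: S0 reads c1=5 → after 2×micro: 5; S1 reads c0=1 → after 3×micro: 3 ⇒ (c0=5, c1=3)
[Jacobi] macro 3: S0 reads c1=3 → after 2×micro: 1; S1 reads c0=5 → after 3×micro: 4 ⇒ (c0=1, c1=4)
[Jacobi] macro 4: S0 reads c1=4 → after 2×micro: -1; S1 reads c0=1 → after 3×micro: 3 ⇒ (c0=-1, c1=3)
[Gauss-Seidel] macro 1: S0 reads c1=0 → after 2×micro: 1; S1 reads c0=1 → after 3×micro: 3 ⇒ (c0=1, c1=3)
[Gauss-Seidel] macro 2: S0 reads c1=3 → after 2×micro: 1; S1 reads c0=1 → after 3×micro: 3 ⇒ (c0=1, c1=3)
[Gauss-Seidel] macro 3: S0 reads c1=3 → after 2×micro: 1; S1 reads c0=1 → after 3×micro: 3 ⇒ (c0=1, c1=3)
[Gauss-Seidel] macro 4: S0 reads c1=3 → after 2×micro: 1; S1 reads c0=1 → after 3×micro: 3 ⇒ (c0=1, c1=3)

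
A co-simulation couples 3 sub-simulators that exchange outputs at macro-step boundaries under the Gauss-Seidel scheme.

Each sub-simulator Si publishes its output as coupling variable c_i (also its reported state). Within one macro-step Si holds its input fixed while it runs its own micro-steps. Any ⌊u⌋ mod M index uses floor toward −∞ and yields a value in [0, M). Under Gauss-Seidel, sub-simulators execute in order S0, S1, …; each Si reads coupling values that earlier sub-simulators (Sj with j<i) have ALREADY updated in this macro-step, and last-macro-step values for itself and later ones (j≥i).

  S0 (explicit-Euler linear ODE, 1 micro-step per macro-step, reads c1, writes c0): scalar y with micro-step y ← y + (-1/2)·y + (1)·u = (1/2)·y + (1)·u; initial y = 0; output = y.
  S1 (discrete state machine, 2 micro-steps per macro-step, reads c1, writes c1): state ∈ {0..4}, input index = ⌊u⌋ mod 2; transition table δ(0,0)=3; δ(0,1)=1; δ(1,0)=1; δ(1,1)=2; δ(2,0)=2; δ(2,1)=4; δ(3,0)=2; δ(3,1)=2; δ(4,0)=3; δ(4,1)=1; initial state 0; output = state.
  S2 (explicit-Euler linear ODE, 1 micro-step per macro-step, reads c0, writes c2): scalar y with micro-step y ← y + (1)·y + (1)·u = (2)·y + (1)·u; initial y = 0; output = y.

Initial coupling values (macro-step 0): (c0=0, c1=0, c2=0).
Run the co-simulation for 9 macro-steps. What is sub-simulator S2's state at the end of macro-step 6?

macro 1: S0 reads c1=0 → after 1×micro: 0; S1 reads c1=0 → after 2×micro: 2; S2 reads c0=0 → after 1×micro: 0 ⇒ (c0=0, c1=2, c2=0)
macro 2: S0 reads c1=2 → after 1×micro: 2; S1 reads c1=2 → after 2×micro: 2; S2 reads c0=2 → after 1×micro: 2 ⇒ (c0=2, c1=2, c2=2)
macro 3: S0 reads c1=2 → after 1×micro: 3; S1 reads c1=2 → after 2×micro: 2; S2 reads c0=3 → after 1×micro: 7 ⇒ (c0=3, c1=2, c2=7)
macro 4: S0 reads c1=2 → after 1×micro: 7/2; S1 reads c1=2 → after 2×micro: 2; S2 reads c0=7/2 → after 1×micro: 35/2 ⇒ (c0=7/2, c1=2, c2=35/2)
macro 5: S0 reads c1=2 → after 1×micro: 15/4; S1 reads c1=2 → after 2×micro: 2; S2 reads c0=15/4 → after 1×micro: 155/4 ⇒ (c0=15/4, c1=2, c2=155/4)
macro 6: S0 reads c1=2 → after 1×micro: 31/8; S1 reads c1=2 → after 2×micro: 2; S2 reads c0=31/8 → after 1×micro: 651/8 ⇒ (c0=31/8, c1=2, c2=651/8)
macro 7: S0 reads c1=2 → after 1×micro: 63/16; S1 reads c1=2 → after 2×micro: 2; S2 reads c0=63/16 → after 1×micro: 2667/16 ⇒ (c0=63/16, c1=2, c2=2667/16)
macro 8: S0 reads c1=2 → after 1×micro: 127/32; S1 reads c1=2 → after 2×micro: 2; S2 reads c0=127/32 → after 1×micro: 10795/32 ⇒ (c0=127/32, c1=2, c2=10795/32)
macro 9: S0 reads c1=2 → after 1×micro: 255/64; S1 reads c1=2 → after 2×micro: 2; S2 reads c0=255/64 → after 1×micro: 43435/64 ⇒ (c0=255/64, c1=2, c2=43435/64)

S2 state at macro-step 6 = 651/8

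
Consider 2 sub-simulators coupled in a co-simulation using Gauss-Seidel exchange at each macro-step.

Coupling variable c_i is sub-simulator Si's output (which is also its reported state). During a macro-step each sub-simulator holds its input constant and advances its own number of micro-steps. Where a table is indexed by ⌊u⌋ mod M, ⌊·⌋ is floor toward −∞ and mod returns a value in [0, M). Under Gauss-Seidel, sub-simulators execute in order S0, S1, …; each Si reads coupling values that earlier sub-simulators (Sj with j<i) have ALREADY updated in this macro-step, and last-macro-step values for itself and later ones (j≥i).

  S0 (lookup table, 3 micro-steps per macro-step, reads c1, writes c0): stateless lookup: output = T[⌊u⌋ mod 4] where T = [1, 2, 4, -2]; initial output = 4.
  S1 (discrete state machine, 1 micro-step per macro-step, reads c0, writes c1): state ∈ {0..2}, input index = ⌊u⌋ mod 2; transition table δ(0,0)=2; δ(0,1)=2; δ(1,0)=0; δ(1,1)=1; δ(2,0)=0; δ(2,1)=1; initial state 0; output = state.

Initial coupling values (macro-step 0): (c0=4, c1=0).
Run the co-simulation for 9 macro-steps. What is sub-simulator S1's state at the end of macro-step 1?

macro 1: S0 reads c1=0 → after 3×micro: 1; S1 reads c0=1 → after 1×micro: 2 ⇒ (c0=1, c1=2)
macro 2: S0 reads c1=2 → after 3×micro: 4; S1 reads c0=4 → after 1×micro: 0 ⇒ (c0=4, c1=0)
macro 3: S0 reads c1=0 → after 3×micro: 1; S1 reads c0=1 → after 1×micro: 2 ⇒ (c0=1, c1=2)
macro 4: S0 reads c1=2 → after 3×micro: 4; S1 reads c0=4 → after 1×micro: 0 ⇒ (c0=4, c1=0)
macro 5: S0 reads c1=0 → after 3×micro: 1; S1 reads c0=1 → after 1×micro: 2 ⇒ (c0=1, c1=2)
macro 6: S0 reads c1=2 → after 3×micro: 4; S1 reads c0=4 → after 1×micro: 0 ⇒ (c0=4, c1=0)
macro 7: S0 reads c1=0 → after 3×micro: 1; S1 reads c0=1 → after 1×micro: 2 ⇒ (c0=1, c1=2)
macro 8: S0 reads c1=2 → after 3×micro: 4; S1 reads c0=4 → after 1×micro: 0 ⇒ (c0=4, c1=0)
macro 9: S0 reads c1=0 → after 3×micro: 1; S1 reads c0=1 → after 1×micro: 2 ⇒ (c0=1, c1=2)

S1 state at macro-step 1 = 2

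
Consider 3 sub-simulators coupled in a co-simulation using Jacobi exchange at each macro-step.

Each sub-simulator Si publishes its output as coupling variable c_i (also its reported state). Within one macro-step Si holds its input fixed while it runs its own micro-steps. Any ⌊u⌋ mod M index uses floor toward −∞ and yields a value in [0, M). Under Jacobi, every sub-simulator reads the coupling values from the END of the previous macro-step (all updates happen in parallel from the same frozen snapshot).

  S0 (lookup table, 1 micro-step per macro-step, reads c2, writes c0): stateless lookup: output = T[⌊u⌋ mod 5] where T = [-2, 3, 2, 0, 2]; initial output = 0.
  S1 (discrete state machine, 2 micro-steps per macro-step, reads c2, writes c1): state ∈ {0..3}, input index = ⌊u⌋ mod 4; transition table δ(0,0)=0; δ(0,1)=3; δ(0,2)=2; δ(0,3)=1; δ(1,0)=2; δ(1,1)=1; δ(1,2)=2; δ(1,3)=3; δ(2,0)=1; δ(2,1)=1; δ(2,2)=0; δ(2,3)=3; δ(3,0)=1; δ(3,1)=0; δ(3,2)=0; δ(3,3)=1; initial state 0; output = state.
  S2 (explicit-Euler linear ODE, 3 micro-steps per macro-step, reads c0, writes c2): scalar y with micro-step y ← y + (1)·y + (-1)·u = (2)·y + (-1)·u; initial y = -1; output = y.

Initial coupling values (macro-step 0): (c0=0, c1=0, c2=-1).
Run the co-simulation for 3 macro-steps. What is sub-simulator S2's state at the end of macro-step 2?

S2 state at macro-step 2 = -78

macro 1: S0 reads c2=-1 → after 1×micro: 2; S1 reads c2=-1 → after 2×micro: 3; S2 reads c0=0 → after 3×micro: -8 ⇒ (c0=2, c1=3, c2=-8)
macro 2: S0 reads c2=-8 → after 1×micro: 2; S1 reads c2=-8 → after 2×micro: 2; S2 reads c0=2 → after 3×micro: -78 ⇒ (c0=2, c1=2, c2=-78)
macro 3: S0 reads c2=-78 → after 1×micro: 2; S1 reads c2=-78 → after 2×micro: 2; S2 reads c0=2 → after 3×micro: -638 ⇒ (c0=2, c1=2, c2=-638)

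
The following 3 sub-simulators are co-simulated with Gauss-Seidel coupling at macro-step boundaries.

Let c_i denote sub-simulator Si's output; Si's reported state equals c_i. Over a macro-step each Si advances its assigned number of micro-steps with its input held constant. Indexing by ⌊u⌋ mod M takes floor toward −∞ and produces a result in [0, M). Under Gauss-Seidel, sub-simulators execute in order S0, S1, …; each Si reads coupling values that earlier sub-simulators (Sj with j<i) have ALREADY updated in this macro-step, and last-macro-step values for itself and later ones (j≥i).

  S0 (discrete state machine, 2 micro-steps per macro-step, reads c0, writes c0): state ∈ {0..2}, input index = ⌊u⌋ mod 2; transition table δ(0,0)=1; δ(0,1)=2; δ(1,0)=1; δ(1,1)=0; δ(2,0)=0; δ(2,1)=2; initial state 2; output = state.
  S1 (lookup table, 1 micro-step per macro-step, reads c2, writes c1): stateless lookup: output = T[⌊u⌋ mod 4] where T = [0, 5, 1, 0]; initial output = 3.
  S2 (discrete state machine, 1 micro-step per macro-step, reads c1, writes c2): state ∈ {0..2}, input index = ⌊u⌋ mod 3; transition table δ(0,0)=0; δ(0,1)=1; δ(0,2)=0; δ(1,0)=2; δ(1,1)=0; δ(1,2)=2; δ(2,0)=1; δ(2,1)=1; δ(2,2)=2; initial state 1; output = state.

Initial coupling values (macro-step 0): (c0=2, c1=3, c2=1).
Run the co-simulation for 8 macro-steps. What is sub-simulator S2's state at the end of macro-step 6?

macro 1: S0 reads c0=2 → after 2×micro: 1; S1 reads c2=1 → after 1×micro: 5; S2 reads c1=5 → after 1×micro: 2 ⇒ (c0=1, c1=5, c2=2)
macro 2: S0 reads c0=1 → after 2×micro: 2; S1 reads c2=2 → after 1×micro: 1; S2 reads c1=1 → after 1×micro: 1 ⇒ (c0=2, c1=1, c2=1)
macro 3: S0 reads c0=2 → after 2×micro: 1; S1 reads c2=1 → after 1×micro: 5; S2 reads c1=5 → after 1×micro: 2 ⇒ (c0=1, c1=5, c2=2)
macro 4: S0 reads c0=1 → after 2×micro: 2; S1 reads c2=2 → after 1×micro: 1; S2 reads c1=1 → after 1×micro: 1 ⇒ (c0=2, c1=1, c2=1)
macro 5: S0 reads c0=2 → after 2×micro: 1; S1 reads c2=1 → after 1×micro: 5; S2 reads c1=5 → after 1×micro: 2 ⇒ (c0=1, c1=5, c2=2)
macro 6: S0 reads c0=1 → after 2×micro: 2; S1 reads c2=2 → after 1×micro: 1; S2 reads c1=1 → after 1×micro: 1 ⇒ (c0=2, c1=1, c2=1)
macro 7: S0 reads c0=2 → after 2×micro: 1; S1 reads c2=1 → after 1×micro: 5; S2 reads c1=5 → after 1×micro: 2 ⇒ (c0=1, c1=5, c2=2)
macro 8: S0 reads c0=1 → after 2×micro: 2; S1 reads c2=2 → after 1×micro: 1; S2 reads c1=1 → after 1×micro: 1 ⇒ (c0=2, c1=1, c2=1)

S2 state at macro-step 6 = 1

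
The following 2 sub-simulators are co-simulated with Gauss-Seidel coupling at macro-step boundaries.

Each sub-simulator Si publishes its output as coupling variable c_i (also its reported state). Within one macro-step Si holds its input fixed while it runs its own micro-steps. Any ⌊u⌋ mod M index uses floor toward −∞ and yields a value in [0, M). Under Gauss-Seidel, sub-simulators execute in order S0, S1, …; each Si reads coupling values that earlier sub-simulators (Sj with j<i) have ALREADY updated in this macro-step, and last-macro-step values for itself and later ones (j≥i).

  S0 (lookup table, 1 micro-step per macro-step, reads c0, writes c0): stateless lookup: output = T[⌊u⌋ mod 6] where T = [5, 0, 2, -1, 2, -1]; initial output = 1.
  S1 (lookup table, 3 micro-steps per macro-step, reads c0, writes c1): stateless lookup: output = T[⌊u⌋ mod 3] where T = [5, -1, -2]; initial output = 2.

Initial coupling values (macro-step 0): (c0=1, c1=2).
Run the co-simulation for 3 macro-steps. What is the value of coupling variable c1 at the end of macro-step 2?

macro 1: S0 reads c0=1 → after 1×micro: 0; S1 reads c0=0 → after 3×micro: 5 ⇒ (c0=0, c1=5)
macro 2: S0 reads c0=0 → after 1×micro: 5; S1 reads c0=5 → after 3×micro: -2 ⇒ (c0=5, c1=-2)
macro 3: S0 reads c0=5 → after 1×micro: -1; S1 reads c0=-1 → after 3×micro: -2 ⇒ (c0=-1, c1=-2)

c1 at macro-step 2 = -2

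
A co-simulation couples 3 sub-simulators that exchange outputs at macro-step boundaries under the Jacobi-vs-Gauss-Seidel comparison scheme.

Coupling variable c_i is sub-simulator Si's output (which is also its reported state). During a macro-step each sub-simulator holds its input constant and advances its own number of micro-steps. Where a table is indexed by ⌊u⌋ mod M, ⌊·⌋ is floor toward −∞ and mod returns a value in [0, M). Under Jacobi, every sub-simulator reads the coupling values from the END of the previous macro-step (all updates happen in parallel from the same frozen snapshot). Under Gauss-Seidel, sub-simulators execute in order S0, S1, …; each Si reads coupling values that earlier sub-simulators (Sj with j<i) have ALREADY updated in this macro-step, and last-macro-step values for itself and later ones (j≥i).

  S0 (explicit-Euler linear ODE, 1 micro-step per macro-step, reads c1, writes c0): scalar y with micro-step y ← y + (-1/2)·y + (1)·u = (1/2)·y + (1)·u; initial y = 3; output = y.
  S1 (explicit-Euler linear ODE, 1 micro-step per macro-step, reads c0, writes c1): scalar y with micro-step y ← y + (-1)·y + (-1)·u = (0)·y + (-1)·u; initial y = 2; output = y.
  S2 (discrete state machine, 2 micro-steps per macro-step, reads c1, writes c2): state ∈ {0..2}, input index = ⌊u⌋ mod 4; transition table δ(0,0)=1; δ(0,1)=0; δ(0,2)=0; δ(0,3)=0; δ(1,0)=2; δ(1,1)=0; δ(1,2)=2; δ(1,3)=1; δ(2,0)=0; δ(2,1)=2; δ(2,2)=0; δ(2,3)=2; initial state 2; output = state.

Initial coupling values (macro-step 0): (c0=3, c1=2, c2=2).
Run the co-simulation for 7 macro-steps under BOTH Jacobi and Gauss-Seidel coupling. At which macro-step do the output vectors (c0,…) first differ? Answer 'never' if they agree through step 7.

first divergence at macro-step: 1

[Jacobi] macro 1: S0 reads c1=2 → after 1×micro: 7/2; S1 reads c0=3 → after 1×micro: -3; S2 reads c1=2 → after 2×micro: 0 ⇒ (c0=7/2, c1=-3, c2=0)
[Jacobi] macro 2: S0 reads c1=-3 → after 1×micro: -5/4; S1 reads c0=7/2 → after 1×micro: -7/2; S2 reads c1=-3 → after 2×micro: 0 ⇒ (c0=-5/4, c1=-7/2, c2=0)
[Jacobi] macro 3: S0 reads c1=-7/2 → after 1×micro: -33/8; S1 reads c0=-5/4 → after 1×micro: 5/4; S2 reads c1=-7/2 → after 2×micro: 2 ⇒ (c0=-33/8, c1=5/4, c2=2)
[Jacobi] macro 4: S0 reads c1=5/4 → after 1×micro: -13/16; S1 reads c0=-33/8 → after 1×micro: 33/8; S2 reads c1=5/4 → after 2×micro: 2 ⇒ (c0=-13/16, c1=33/8, c2=2)
[Jacobi] macro 5: S0 reads c1=33/8 → after 1×micro: 119/32; S1 reads c0=-13/16 → after 1×micro: 13/16; S2 reads c1=33/8 → after 2×micro: 1 ⇒ (c0=119/32, c1=13/16, c2=1)
[Jacobi] macro 6: S0 reads c1=13/16 → after 1×micro: 171/64; S1 reads c0=119/32 → after 1×micro: -119/32; S2 reads c1=13/16 → after 2×micro: 0 ⇒ (c0=171/64, c1=-119/32, c2=0)
[Jacobi] macro 7: S0 reads c1=-119/32 → after 1×micro: -305/128; S1 reads c0=171/64 → after 1×micro: -171/64; S2 reads c1=-119/32 → after 2×micro: 2 ⇒ (c0=-305/128, c1=-171/64, c2=2)
[Gauss-Seidel] macro 1: S0 reads c1=2 → after 1×micro: 7/2; S1 reads c0=7/2 → after 1×micro: -7/2; S2 reads c1=-7/2 → after 2×micro: 1 ⇒ (c0=7/2, c1=-7/2, c2=1)
[Gauss-Seidel] macro 2: S0 reads c1=-7/2 → after 1×micro: -7/4; S1 reads c0=-7/4 → after 1×micro: 7/4; S2 reads c1=7/4 → after 2×micro: 0 ⇒ (c0=-7/4, c1=7/4, c2=0)
[Gauss-Seidel] macro 3: S0 reads c1=7/4 → after 1×micro: 7/8; S1 reads c0=7/8 → after 1×micro: -7/8; S2 reads c1=-7/8 → after 2×micro: 0 ⇒ (c0=7/8, c1=-7/8, c2=0)
[Gauss-Seidel] macro 4: S0 reads c1=-7/8 → after 1×micro: -7/16; S1 reads c0=-7/16 → after 1×micro: 7/16; S2 reads c1=7/16 → after 2×micro: 2 ⇒ (c0=-7/16, c1=7/16, c2=2)
[Gauss-Seidel] macro 5: S0 reads c1=7/16 → after 1×micro: 7/32; S1 reads c0=7/32 → after 1×micro: -7/32; S2 reads c1=-7/32 → after 2×micro: 2 ⇒ (c0=7/32, c1=-7/32, c2=2)
[Gauss-Seidel] macro 6: S0 reads c1=-7/32 → after 1×micro: -7/64; S1 reads c0=-7/64 → after 1×micro: 7/64; S2 reads c1=7/64 → after 2×micro: 1 ⇒ (c0=-7/64, c1=7/64, c2=1)
[Gauss-Seidel] macro 7: S0 reads c1=7/64 → after 1×micro: 7/128; S1 reads c0=7/128 → after 1×micro: -7/128; S2 reads c1=-7/128 → after 2×micro: 1 ⇒ (c0=7/128, c1=-7/128, c2=1)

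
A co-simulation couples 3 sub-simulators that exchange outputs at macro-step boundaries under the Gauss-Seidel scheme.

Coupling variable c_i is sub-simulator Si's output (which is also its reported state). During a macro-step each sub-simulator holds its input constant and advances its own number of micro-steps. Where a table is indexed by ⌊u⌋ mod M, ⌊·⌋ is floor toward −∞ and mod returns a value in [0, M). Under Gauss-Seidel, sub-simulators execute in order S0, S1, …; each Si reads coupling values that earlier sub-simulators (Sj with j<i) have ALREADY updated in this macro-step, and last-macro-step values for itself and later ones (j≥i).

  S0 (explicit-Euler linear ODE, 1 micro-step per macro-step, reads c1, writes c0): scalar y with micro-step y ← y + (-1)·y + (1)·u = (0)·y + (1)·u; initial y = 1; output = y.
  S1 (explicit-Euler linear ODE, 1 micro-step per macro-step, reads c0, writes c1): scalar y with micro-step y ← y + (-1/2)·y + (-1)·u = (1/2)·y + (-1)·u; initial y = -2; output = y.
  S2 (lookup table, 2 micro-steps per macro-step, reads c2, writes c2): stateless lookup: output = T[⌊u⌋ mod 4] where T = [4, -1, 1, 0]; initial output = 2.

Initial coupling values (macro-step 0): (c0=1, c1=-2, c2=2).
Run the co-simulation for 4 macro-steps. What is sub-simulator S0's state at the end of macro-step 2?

macro 1: S0 reads c1=-2 → after 1×micro: -2; S1 reads c0=-2 → after 1×micro: 1; S2 reads c2=2 → after 2×micro: 1 ⇒ (c0=-2, c1=1, c2=1)
macro 2: S0 reads c1=1 → after 1×micro: 1; S1 reads c0=1 → after 1×micro: -1/2; S2 reads c2=1 → after 2×micro: -1 ⇒ (c0=1, c1=-1/2, c2=-1)
macro 3: S0 reads c1=-1/2 → after 1×micro: -1/2; S1 reads c0=-1/2 → after 1×micro: 1/4; S2 reads c2=-1 → after 2×micro: 0 ⇒ (c0=-1/2, c1=1/4, c2=0)
macro 4: S0 reads c1=1/4 → after 1×micro: 1/4; S1 reads c0=1/4 → after 1×micro: -1/8; S2 reads c2=0 → after 2×micro: 4 ⇒ (c0=1/4, c1=-1/8, c2=4)

S0 state at macro-step 2 = 1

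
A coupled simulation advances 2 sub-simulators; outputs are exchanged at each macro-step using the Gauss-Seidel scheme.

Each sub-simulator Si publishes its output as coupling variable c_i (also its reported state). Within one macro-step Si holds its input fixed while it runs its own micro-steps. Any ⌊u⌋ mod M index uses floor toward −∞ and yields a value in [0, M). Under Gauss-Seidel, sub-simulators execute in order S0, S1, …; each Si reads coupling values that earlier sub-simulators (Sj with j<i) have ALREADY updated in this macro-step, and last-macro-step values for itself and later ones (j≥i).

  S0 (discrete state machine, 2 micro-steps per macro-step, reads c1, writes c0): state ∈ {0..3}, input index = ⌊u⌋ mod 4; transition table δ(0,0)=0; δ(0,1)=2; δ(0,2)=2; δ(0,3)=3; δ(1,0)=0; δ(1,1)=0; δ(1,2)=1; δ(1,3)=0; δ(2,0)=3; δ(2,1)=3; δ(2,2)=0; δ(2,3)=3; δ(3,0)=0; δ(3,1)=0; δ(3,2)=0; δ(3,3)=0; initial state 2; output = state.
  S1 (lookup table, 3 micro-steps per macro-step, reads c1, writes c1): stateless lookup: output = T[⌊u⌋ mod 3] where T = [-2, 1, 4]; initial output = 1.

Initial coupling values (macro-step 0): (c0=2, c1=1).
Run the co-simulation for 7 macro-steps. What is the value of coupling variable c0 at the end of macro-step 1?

c0 at macro-step 1 = 0

macro 1: S0 reads c1=1 → after 2×micro: 0; S1 reads c1=1 → after 3×micro: 1 ⇒ (c0=0, c1=1)
macro 2: S0 reads c1=1 → after 2×micro: 3; S1 reads c1=1 → after 3×micro: 1 ⇒ (c0=3, c1=1)
macro 3: S0 reads c1=1 → after 2×micro: 2; S1 reads c1=1 → after 3×micro: 1 ⇒ (c0=2, c1=1)
macro 4: S0 reads c1=1 → after 2×micro: 0; S1 reads c1=1 → after 3×micro: 1 ⇒ (c0=0, c1=1)
macro 5: S0 reads c1=1 → after 2×micro: 3; S1 reads c1=1 → after 3×micro: 1 ⇒ (c0=3, c1=1)
macro 6: S0 reads c1=1 → after 2×micro: 2; S1 reads c1=1 → after 3×micro: 1 ⇒ (c0=2, c1=1)
macro 7: S0 reads c1=1 → after 2×micro: 0; S1 reads c1=1 → after 3×micro: 1 ⇒ (c0=0, c1=1)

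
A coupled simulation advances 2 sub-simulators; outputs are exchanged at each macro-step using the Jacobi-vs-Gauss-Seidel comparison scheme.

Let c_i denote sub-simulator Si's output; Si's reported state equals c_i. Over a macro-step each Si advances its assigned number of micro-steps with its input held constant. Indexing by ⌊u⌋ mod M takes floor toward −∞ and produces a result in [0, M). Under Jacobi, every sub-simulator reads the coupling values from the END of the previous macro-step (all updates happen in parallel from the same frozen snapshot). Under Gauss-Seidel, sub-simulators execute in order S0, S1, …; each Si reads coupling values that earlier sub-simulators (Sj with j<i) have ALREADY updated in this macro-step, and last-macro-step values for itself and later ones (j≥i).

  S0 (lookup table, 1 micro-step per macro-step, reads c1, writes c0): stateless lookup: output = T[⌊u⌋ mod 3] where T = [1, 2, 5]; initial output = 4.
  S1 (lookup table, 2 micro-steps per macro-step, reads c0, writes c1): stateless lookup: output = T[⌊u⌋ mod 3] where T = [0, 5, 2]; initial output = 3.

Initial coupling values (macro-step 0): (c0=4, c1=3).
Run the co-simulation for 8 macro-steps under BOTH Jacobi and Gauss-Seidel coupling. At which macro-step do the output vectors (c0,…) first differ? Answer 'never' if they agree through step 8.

[Jacobi] macro 1: S0 reads c1=3 → after 1×micro: 1; S1 reads c0=4 → after 2×micro: 5 ⇒ (c0=1, c1=5)
[Jacobi] macro 2: S0 reads c1=5 → after 1×micro: 5; S1 reads c0=1 → after 2×micro: 5 ⇒ (c0=5, c1=5)
[Jacobi] macro 3: S0 reads c1=5 → after 1×micro: 5; S1 reads c0=5 → after 2×micro: 2 ⇒ (c0=5, c1=2)
[Jacobi] macro 4: S0 reads c1=2 → after 1×micro: 5; S1 reads c0=5 → after 2×micro: 2 ⇒ (c0=5, c1=2)
[Jacobi] macro 5: S0 reads c1=2 → after 1×micro: 5; S1 reads c0=5 → after 2×micro: 2 ⇒ (c0=5, c1=2)
[Jacobi] macro 6: S0 reads c1=2 → after 1×micro: 5; S1 reads c0=5 → after 2×micro: 2 ⇒ (c0=5, c1=2)
[Jacobi] macro 7: S0 reads c1=2 → after 1×micro: 5; S1 reads c0=5 → after 2×micro: 2 ⇒ (c0=5, c1=2)
[Jacobi] macro 8: S0 reads c1=2 → after 1×micro: 5; S1 reads c0=5 → after 2×micro: 2 ⇒ (c0=5, c1=2)
[Gauss-Seidel] macro 1: S0 reads c1=3 → after 1×micro: 1; S1 reads c0=1 → after 2×micro: 5 ⇒ (c0=1, c1=5)
[Gauss-Seidel] macro 2: S0 reads c1=5 → after 1×micro: 5; S1 reads c0=5 → after 2×micro: 2 ⇒ (c0=5, c1=2)
[Gauss-Seidel] macro 3: S0 reads c1=2 → after 1×micro: 5; S1 reads c0=5 → after 2×micro: 2 ⇒ (c0=5, c1=2)
[Gauss-Seidel] macro 4: S0 reads c1=2 → after 1×micro: 5; S1 reads c0=5 → after 2×micro: 2 ⇒ (c0=5, c1=2)
[Gauss-Seidel] macro 5: S0 reads c1=2 → after 1×micro: 5; S1 reads c0=5 → after 2×micro: 2 ⇒ (c0=5, c1=2)
[Gauss-Seidel] macro 6: S0 reads c1=2 → after 1×micro: 5; S1 reads c0=5 → after 2×micro: 2 ⇒ (c0=5, c1=2)
[Gauss-Seidel] macro 7: S0 reads c1=2 → after 1×micro: 5; S1 reads c0=5 → after 2×micro: 2 ⇒ (c0=5, c1=2)
[Gauss-Seidel] macro 8: S0 reads c1=2 → after 1×micro: 5; S1 reads c0=5 → after 2×micro: 2 ⇒ (c0=5, c1=2)

first divergence at macro-step: 2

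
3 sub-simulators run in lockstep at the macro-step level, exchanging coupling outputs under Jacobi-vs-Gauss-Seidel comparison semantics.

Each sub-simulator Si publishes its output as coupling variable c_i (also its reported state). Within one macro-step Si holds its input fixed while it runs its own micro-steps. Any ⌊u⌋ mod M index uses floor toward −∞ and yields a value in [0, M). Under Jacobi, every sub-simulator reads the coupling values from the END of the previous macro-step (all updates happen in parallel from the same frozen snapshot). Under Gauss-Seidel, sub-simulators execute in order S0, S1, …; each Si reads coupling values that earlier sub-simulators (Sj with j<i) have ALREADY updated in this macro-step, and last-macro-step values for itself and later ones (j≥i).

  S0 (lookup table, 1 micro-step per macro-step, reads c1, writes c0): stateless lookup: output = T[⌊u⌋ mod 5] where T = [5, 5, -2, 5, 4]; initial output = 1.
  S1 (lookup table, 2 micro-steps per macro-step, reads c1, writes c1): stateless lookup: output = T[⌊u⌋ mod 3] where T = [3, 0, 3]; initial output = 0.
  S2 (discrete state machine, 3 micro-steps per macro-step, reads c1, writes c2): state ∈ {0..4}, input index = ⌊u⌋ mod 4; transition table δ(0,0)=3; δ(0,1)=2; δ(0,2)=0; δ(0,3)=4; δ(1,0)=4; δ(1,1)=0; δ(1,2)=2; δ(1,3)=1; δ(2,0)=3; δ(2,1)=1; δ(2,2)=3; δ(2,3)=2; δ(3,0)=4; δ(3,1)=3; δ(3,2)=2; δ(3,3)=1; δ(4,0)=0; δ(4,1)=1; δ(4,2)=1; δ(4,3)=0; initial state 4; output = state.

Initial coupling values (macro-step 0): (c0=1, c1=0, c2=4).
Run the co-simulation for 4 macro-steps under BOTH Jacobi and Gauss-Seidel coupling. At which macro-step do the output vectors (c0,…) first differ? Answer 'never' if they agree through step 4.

[Jacobi] macro 1: S0 reads c1=0 → after 1×micro: 5; S1 reads c1=0 → after 2×micro: 3; S2 reads c1=0 → after 3×micro: 4 ⇒ (c0=5, c1=3, c2=4)
[Jacobi] macro 2: S0 reads c1=3 → after 1×micro: 5; S1 reads c1=3 → after 2×micro: 3; S2 reads c1=3 → after 3×micro: 0 ⇒ (c0=5, c1=3, c2=0)
[Jacobi] macro 3: S0 reads c1=3 → after 1×micro: 5; S1 reads c1=3 → after 2×micro: 3; S2 reads c1=3 → after 3×micro: 4 ⇒ (c0=5, c1=3, c2=4)
[Jacobi] macro 4: S0 reads c1=3 → after 1×micro: 5; S1 reads c1=3 → after 2×micro: 3; S2 reads c1=3 → after 3×micro: 0 ⇒ (c0=5, c1=3, c2=0)
[Gauss-Seidel] macro 1: S0 reads c1=0 → after 1×micro: 5; S1 reads c1=0 → after 2×micro: 3; S2 reads c1=3 → after 3×micro: 0 ⇒ (c0=5, c1=3, c2=0)
[Gauss-Seidel] macro 2: S0 reads c1=3 → after 1×micro: 5; S1 reads c1=3 → after 2×micro: 3; S2 reads c1=3 → after 3×micro: 4 ⇒ (c0=5, c1=3, c2=4)
[Gauss-Seidel] macro 3: S0 reads c1=3 → after 1×micro: 5; S1 reads c1=3 → after 2×micro: 3; S2 reads c1=3 → after 3×micro: 0 ⇒ (c0=5, c1=3, c2=0)
[Gauss-Seidel] macro 4: S0 reads c1=3 → after 1×micro: 5; S1 reads c1=3 → after 2×micro: 3; S2 reads c1=3 → after 3×micro: 4 ⇒ (c0=5, c1=3, c2=4)

first divergence at macro-step: 1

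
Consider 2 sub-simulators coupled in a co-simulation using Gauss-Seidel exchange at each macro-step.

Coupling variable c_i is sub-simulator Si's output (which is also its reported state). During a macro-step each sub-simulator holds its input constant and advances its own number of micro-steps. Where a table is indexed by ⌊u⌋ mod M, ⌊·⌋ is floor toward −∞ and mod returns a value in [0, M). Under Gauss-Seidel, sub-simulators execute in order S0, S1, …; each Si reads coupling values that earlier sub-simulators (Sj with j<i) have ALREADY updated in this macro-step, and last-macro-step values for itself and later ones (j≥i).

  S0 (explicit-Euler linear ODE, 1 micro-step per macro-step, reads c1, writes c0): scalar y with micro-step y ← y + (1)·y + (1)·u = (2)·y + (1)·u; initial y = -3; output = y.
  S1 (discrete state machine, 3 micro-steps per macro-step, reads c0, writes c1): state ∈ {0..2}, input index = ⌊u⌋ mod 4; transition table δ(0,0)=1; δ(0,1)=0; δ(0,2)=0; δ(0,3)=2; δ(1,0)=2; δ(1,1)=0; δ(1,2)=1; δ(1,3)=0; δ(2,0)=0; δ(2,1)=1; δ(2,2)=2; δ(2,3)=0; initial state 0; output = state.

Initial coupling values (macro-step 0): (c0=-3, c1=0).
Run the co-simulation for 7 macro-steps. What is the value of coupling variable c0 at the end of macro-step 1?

c0 at macro-step 1 = -6

macro 1: S0 reads c1=0 → after 1×micro: -6; S1 reads c0=-6 → after 3×micro: 0 ⇒ (c0=-6, c1=0)
macro 2: S0 reads c1=0 → after 1×micro: -12; S1 reads c0=-12 → after 3×micro: 0 ⇒ (c0=-12, c1=0)
macro 3: S0 reads c1=0 → after 1×micro: -24; S1 reads c0=-24 → after 3×micro: 0 ⇒ (c0=-24, c1=0)
macro 4: S0 reads c1=0 → after 1×micro: -48; S1 reads c0=-48 → after 3×micro: 0 ⇒ (c0=-48, c1=0)
macro 5: S0 reads c1=0 → after 1×micro: -96; S1 reads c0=-96 → after 3×micro: 0 ⇒ (c0=-96, c1=0)
macro 6: S0 reads c1=0 → after 1×micro: -192; S1 reads c0=-192 → after 3×micro: 0 ⇒ (c0=-192, c1=0)
macro 7: S0 reads c1=0 → after 1×micro: -384; S1 reads c0=-384 → after 3×micro: 0 ⇒ (c0=-384, c1=0)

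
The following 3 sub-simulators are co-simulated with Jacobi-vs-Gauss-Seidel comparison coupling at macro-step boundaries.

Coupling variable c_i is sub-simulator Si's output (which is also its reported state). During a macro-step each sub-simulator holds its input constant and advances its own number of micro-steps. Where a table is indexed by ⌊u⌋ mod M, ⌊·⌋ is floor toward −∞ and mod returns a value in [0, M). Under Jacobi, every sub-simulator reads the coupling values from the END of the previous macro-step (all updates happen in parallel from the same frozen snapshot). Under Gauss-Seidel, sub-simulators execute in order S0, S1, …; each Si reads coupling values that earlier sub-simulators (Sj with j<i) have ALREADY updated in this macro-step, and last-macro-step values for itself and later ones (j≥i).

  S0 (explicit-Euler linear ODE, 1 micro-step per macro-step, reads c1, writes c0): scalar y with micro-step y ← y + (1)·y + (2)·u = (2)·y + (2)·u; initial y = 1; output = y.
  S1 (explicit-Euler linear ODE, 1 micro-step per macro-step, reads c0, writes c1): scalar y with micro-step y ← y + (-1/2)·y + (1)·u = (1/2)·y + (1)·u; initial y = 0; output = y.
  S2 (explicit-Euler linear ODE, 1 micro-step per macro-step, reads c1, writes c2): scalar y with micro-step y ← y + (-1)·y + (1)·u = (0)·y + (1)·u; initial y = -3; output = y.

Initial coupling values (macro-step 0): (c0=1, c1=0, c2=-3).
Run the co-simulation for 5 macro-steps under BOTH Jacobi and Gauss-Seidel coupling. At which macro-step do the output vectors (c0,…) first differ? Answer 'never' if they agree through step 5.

[Jacobi] macro 1: S0 reads c1=0 → after 1×micro: 2; S1 reads c0=1 → after 1×micro: 1; S2 reads c1=0 → after 1×micro: 0 ⇒ (c0=2, c1=1, c2=0)
[Jacobi] macro 2: S0 reads c1=1 → after 1×micro: 6; S1 reads c0=2 → after 1×micro: 5/2; S2 reads c1=1 → after 1×micro: 1 ⇒ (c0=6, c1=5/2, c2=1)
[Jacobi] macro 3: S0 reads c1=5/2 → after 1×micro: 17; S1 reads c0=6 → after 1×micro: 29/4; S2 reads c1=5/2 → after 1×micro: 5/2 ⇒ (c0=17, c1=29/4, c2=5/2)
[Jacobi] macro 4: S0 reads c1=29/4 → after 1×micro: 97/2; S1 reads c0=17 → after 1×micro: 165/8; S2 reads c1=29/4 → after 1×micro: 29/4 ⇒ (c0=97/2, c1=165/8, c2=29/4)
[Jacobi] macro 5: S0 reads c1=165/8 → after 1×micro: 553/4; S1 reads c0=97/2 → after 1×micro: 941/16; S2 reads c1=165/8 → after 1×micro: 165/8 ⇒ (c0=553/4, c1=941/16, c2=165/8)
[Gauss-Seidel] macro 1: S0 reads c1=0 → after 1×micro: 2; S1 reads c0=2 → after 1×micro: 2; S2 reads c1=2 → after 1×micro: 2 ⇒ (c0=2, c1=2, c2=2)
[Gauss-Seidel] macro 2: S0 reads c1=2 → after 1×micro: 8; S1 reads c0=8 → after 1×micro: 9; S2 reads c1=9 → after 1×micro: 9 ⇒ (c0=8, c1=9, c2=9)
[Gauss-Seidel] macro 3: S0 reads c1=9 → after 1×micro: 34; S1 reads c0=34 → after 1×micro: 77/2; S2 reads c1=77/2 → after 1×micro: 77/2 ⇒ (c0=34, c1=77/2, c2=77/2)
[Gauss-Seidel] macro 4: S0 reads c1=77/2 → after 1×micro: 145; S1 reads c0=145 → after 1×micro: 657/4; S2 reads c1=657/4 → after 1×micro: 657/4 ⇒ (c0=145, c1=657/4, c2=657/4)
[Gauss-Seidel] macro 5: S0 reads c1=657/4 → after 1×micro: 1237/2; S1 reads c0=1237/2 → after 1×micro: 5605/8; S2 reads c1=5605/8 → after 1×micro: 5605/8 ⇒ (c0=1237/2, c1=5605/8, c2=5605/8)

first divergence at macro-step: 1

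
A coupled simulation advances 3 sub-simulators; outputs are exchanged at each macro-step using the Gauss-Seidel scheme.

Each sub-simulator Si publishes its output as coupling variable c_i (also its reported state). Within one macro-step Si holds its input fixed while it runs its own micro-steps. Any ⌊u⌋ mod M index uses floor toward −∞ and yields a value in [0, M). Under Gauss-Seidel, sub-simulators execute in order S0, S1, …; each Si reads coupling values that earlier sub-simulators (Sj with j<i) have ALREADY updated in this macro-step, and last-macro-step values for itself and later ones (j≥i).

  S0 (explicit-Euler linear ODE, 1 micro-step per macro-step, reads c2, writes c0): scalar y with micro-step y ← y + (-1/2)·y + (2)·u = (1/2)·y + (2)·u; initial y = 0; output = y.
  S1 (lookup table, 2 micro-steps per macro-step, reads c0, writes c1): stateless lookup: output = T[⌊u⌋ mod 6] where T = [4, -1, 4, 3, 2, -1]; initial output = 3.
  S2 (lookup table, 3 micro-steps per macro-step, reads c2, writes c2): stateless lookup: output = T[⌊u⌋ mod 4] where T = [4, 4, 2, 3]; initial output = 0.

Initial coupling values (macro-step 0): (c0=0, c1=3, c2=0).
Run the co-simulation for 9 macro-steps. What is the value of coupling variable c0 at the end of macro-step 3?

c0 at macro-step 3 = 12

macro 1: S0 reads c2=0 → after 1×micro: 0; S1 reads c0=0 → after 2×micro: 4; S2 reads c2=0 → after 3×micro: 4 ⇒ (c0=0, c1=4, c2=4)
macro 2: S0 reads c2=4 → after 1×micro: 8; S1 reads c0=8 → after 2×micro: 4; S2 reads c2=4 → after 3×micro: 4 ⇒ (c0=8, c1=4, c2=4)
macro 3: S0 reads c2=4 → after 1×micro: 12; S1 reads c0=12 → after 2×micro: 4; S2 reads c2=4 → after 3×micro: 4 ⇒ (c0=12, c1=4, c2=4)
macro 4: S0 reads c2=4 → after 1×micro: 14; S1 reads c0=14 → after 2×micro: 4; S2 reads c2=4 → after 3×micro: 4 ⇒ (c0=14, c1=4, c2=4)
macro 5: S0 reads c2=4 → after 1×micro: 15; S1 reads c0=15 → after 2×micro: 3; S2 reads c2=4 → after 3×micro: 4 ⇒ (c0=15, c1=3, c2=4)
macro 6: S0 reads c2=4 → after 1×micro: 31/2; S1 reads c0=31/2 → after 2×micro: 3; S2 reads c2=4 → after 3×micro: 4 ⇒ (c0=31/2, c1=3, c2=4)
macro 7: S0 reads c2=4 → after 1×micro: 63/4; S1 reads c0=63/4 → after 2×micro: 3; S2 reads c2=4 → after 3×micro: 4 ⇒ (c0=63/4, c1=3, c2=4)
macro 8: S0 reads c2=4 → after 1×micro: 127/8; S1 reads c0=127/8 → after 2×micro: 3; S2 reads c2=4 → after 3×micro: 4 ⇒ (c0=127/8, c1=3, c2=4)
macro 9: S0 reads c2=4 → after 1×micro: 255/16; S1 reads c0=255/16 → after 2×micro: 3; S2 reads c2=4 → after 3×micro: 4 ⇒ (c0=255/16, c1=3, c2=4)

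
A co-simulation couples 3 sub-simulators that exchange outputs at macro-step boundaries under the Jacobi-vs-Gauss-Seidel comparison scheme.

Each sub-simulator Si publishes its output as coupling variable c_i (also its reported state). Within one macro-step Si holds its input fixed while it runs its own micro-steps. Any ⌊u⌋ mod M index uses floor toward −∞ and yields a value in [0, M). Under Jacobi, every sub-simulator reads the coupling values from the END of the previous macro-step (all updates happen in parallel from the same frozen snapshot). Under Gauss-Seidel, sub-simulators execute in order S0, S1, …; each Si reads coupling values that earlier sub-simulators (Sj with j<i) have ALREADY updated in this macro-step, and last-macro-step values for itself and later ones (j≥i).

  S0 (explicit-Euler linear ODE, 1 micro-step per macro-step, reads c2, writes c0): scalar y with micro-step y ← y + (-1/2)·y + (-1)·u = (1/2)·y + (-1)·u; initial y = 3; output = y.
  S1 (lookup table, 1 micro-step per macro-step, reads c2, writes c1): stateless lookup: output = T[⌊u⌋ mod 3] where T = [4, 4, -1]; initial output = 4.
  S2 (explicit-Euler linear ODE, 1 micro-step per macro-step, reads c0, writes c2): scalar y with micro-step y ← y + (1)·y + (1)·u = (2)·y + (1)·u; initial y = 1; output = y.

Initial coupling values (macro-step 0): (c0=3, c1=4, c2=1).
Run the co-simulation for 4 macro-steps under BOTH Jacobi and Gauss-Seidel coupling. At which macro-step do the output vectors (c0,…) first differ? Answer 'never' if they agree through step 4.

first divergence at macro-step: 1

[Jacobi] macro 1: S0 reads c2=1 → after 1×micro: 1/2; S1 reads c2=1 → after 1×micro: 4; S2 reads c0=3 → after 1×micro: 5 ⇒ (c0=1/2, c1=4, c2=5)
[Jacobi] macro 2: S0 reads c2=5 → after 1×micro: -19/4; S1 reads c2=5 → after 1×micro: -1; S2 reads c0=1/2 → after 1×micro: 21/2 ⇒ (c0=-19/4, c1=-1, c2=21/2)
[Jacobi] macro 3: S0 reads c2=21/2 → after 1×micro: -103/8; S1 reads c2=21/2 → after 1×micro: 4; S2 reads c0=-19/4 → after 1×micro: 65/4 ⇒ (c0=-103/8, c1=4, c2=65/4)
[Jacobi] macro 4: S0 reads c2=65/4 → after 1×micro: -363/16; S1 reads c2=65/4 → after 1×micro: 4; S2 reads c0=-103/8 → after 1×micro: 157/8 ⇒ (c0=-363/16, c1=4, c2=157/8)
[Gauss-Seidel] macro 1: S0 reads c2=1 → after 1×micro: 1/2; S1 reads c2=1 → after 1×micro: 4; S2 reads c0=1/2 → after 1×micro: 5/2 ⇒ (c0=1/2, c1=4, c2=5/2)
[Gauss-Seidel] macro 2: S0 reads c2=5/2 → after 1×micro: -9/4; S1 reads c2=5/2 → after 1×micro: -1; S2 reads c0=-9/4 → after 1×micro: 11/4 ⇒ (c0=-9/4, c1=-1, c2=11/4)
[Gauss-Seidel] macro 3: S0 reads c2=11/4 → after 1×micro: -31/8; S1 reads c2=11/4 → after 1×micro: -1; S2 reads c0=-31/8 → after 1×micro: 13/8 ⇒ (c0=-31/8, c1=-1, c2=13/8)
[Gauss-Seidel] macro 4: S0 reads c2=13/8 → after 1×micro: -57/16; S1 reads c2=13/8 → after 1×micro: 4; S2 reads c0=-57/16 → after 1×micro: -5/16 ⇒ (c0=-57/16, c1=4, c2=-5/16)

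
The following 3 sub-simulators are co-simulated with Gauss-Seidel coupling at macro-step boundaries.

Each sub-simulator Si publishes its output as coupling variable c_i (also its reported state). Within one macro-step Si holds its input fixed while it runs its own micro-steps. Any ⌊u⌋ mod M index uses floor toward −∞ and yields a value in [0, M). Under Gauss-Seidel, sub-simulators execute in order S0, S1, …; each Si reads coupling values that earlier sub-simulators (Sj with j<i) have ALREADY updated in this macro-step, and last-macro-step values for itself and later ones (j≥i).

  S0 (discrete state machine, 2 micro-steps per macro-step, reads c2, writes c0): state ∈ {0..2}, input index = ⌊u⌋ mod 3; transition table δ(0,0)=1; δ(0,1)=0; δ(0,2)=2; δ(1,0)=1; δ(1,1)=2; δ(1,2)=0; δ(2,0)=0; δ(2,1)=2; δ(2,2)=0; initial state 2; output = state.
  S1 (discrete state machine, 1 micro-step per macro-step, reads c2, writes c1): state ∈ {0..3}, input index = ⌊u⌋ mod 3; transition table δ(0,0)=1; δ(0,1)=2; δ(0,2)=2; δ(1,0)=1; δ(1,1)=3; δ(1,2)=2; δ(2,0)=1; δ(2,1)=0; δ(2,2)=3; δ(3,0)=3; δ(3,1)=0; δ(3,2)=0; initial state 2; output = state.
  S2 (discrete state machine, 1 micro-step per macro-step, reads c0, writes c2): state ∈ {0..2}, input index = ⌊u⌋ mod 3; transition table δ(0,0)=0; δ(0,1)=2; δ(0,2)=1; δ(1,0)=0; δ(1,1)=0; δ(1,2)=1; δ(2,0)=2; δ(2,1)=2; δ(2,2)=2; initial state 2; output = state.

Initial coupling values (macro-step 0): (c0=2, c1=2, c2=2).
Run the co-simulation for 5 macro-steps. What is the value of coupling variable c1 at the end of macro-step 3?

c1 at macro-step 3 = 2

macro 1: S0 reads c2=2 → after 2×micro: 2; S1 reads c2=2 → after 1×micro: 3; S2 reads c0=2 → after 1×micro: 2 ⇒ (c0=2, c1=3, c2=2)
macro 2: S0 reads c2=2 → after 2×micro: 2; S1 reads c2=2 → after 1×micro: 0; S2 reads c0=2 → after 1×micro: 2 ⇒ (c0=2, c1=0, c2=2)
macro 3: S0 reads c2=2 → after 2×micro: 2; S1 reads c2=2 → after 1×micro: 2; S2 reads c0=2 → after 1×micro: 2 ⇒ (c0=2, c1=2, c2=2)
macro 4: S0 reads c2=2 → after 2×micro: 2; S1 reads c2=2 → after 1×micro: 3; S2 reads c0=2 → after 1×micro: 2 ⇒ (c0=2, c1=3, c2=2)
macro 5: S0 reads c2=2 → after 2×micro: 2; S1 reads c2=2 → after 1×micro: 0; S2 reads c0=2 → after 1×micro: 2 ⇒ (c0=2, c1=0, c2=2)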